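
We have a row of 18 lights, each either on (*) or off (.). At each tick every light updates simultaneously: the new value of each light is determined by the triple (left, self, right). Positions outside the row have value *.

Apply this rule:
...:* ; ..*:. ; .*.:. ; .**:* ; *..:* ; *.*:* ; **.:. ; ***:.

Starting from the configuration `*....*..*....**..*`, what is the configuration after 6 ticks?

*.*..*..*..*.*.**.

.***..*..***.*.*.*
**..*..*.*..*.*.**
..*..*..*.*..*.**.
*..*..*..*.*..**.*
.*..*..*..*.*.*.**
*.*..*..*..*.*.**.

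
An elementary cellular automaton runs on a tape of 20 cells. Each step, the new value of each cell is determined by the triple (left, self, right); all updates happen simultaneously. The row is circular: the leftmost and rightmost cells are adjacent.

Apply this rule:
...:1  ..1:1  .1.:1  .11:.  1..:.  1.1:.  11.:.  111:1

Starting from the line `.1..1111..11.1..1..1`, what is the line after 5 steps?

..11.11.1.11..1..111

.1.1.11..1...1.11.11
.1.1....11.111......
11.1.111....1..11111
1..1..1..1111.1.1111
..11.11.1.11..1..111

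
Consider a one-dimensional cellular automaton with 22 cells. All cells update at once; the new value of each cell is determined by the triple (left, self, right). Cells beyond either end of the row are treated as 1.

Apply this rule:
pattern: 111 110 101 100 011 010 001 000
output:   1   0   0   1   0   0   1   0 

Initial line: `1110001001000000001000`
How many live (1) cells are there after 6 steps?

1101010110100000010101
1000000000010000100000
0100000000101001010001
0010000001000110001010
1101000010101001010000
1000100100000110001001
count of 1: 7

7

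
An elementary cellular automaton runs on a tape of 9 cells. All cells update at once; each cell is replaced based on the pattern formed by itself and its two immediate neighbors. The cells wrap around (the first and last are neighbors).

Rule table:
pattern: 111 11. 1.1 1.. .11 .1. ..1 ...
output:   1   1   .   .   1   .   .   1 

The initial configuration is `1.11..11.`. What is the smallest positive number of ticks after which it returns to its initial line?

tick 1: ..11..11.
tick 2: 1.11..11.

2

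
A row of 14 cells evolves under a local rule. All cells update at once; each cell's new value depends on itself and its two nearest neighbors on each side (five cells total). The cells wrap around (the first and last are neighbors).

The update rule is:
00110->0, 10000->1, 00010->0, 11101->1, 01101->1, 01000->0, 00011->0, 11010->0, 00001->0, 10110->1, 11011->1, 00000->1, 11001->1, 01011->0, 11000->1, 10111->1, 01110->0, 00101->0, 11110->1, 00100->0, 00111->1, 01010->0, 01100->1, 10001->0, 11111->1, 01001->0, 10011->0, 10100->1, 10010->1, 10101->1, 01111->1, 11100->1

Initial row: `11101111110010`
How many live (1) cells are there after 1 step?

11

10111111111100
count of 1: 11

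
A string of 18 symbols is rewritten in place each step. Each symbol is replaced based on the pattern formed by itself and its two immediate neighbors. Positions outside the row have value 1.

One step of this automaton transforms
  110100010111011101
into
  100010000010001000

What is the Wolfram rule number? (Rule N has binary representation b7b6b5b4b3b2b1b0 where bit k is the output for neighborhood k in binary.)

144

position 0: 111 → 1  (bit 7 = 1)
position 1: 110 → 0  (bit 6 = 0)
position 2: 101 → 0  (bit 5 = 0)
position 4: 100 → 1  (bit 4 = 1)
position 9: 011 → 0  (bit 3 = 0)
position 3: 010 → 0  (bit 2 = 0)
position 6: 001 → 0  (bit 1 = 0)
position 5: 000 → 0  (bit 0 = 0)
bits b7..b0 = 10010000 = 144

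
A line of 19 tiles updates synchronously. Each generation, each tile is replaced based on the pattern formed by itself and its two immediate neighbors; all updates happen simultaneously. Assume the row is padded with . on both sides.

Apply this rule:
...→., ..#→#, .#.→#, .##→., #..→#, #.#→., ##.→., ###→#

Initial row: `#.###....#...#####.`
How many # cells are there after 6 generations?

#..#.#..###.#.###.#
####.###.#..#..#..#
.##...#..##########
#..#.####.########.
####..##...######.#
.##.##..#.#.####..#
count of #: 11

11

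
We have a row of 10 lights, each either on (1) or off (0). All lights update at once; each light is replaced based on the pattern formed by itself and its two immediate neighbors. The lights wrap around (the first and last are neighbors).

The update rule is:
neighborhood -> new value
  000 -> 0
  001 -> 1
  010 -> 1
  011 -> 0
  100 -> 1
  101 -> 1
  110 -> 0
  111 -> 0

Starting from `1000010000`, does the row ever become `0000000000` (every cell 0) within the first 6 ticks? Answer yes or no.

tick 1: 1100111001
tick 2: 0011000110
tick 3: 0100101001
tick 4: 1111111111
tick 5: 0000000000
all cells are 0 at tick 5

yes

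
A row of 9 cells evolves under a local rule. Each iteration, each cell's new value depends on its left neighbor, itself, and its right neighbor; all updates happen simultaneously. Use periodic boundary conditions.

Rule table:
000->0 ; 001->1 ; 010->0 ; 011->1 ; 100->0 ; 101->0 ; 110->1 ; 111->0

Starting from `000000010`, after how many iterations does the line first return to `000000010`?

9

000000100
000001000
000010000
000100000
001000000
010000000
100000000
000000001
000000010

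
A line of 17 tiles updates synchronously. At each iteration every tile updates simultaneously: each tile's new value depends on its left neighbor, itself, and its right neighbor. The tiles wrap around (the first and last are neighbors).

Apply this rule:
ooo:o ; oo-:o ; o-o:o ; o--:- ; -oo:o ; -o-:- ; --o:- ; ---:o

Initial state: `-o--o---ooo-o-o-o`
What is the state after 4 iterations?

o-----o-oooo-o-o-
--ooo--oooooo-o-o
--ooo--ooooooo-o-
o-ooo--oooooooo--

o-ooo--oooooooo--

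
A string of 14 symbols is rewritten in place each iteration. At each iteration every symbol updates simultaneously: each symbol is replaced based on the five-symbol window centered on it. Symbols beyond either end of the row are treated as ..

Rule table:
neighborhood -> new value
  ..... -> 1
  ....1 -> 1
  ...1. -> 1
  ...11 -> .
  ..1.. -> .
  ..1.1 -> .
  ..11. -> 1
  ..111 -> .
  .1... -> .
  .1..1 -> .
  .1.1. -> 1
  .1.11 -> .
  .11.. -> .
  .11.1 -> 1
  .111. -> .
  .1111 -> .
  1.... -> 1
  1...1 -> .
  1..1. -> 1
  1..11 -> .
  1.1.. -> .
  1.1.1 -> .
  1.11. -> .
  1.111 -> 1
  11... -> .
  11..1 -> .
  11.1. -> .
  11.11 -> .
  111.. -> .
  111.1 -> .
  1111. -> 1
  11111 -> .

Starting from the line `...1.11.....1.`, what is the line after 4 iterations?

iteration 1: 111.....1111..
iteration 2: ....111...1..1
iteration 3: 111......1..1.
iteration 4: ....11111..1..

....11111..1..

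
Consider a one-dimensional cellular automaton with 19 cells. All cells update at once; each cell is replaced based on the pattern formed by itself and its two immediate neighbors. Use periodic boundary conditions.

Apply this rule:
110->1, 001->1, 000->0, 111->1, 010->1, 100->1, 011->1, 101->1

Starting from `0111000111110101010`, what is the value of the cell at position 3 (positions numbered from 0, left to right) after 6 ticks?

1

1111101111111111111
1111111111111111111
1111111111111111111  (fixed point — unchanged through tick 6)
position 3 holds 1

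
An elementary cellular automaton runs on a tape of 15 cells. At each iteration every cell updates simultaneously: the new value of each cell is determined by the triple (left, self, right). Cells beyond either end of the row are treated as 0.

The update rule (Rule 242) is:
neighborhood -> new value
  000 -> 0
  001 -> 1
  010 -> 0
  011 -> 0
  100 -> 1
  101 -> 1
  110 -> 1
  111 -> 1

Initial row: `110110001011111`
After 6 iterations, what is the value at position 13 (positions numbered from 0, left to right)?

iteration 1: 011011010101111
iteration 2: 101101101010111
iteration 3: 010110110101011
iteration 4: 101011011010101
iteration 5: 010101101101010
iteration 6: 101010110110101
position 13 holds 0

0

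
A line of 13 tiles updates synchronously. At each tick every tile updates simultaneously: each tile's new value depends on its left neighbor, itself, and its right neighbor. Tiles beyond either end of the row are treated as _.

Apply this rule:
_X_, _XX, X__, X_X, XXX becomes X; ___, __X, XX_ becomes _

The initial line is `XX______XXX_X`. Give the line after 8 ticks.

XX_XXXXXX_XX_

X_X_____XX_XX
XXXX____X_XX_
XXX_X___XXX_X
XX_XXX__XX_XX
X_XXX_X_X_XX_
XXXX_XXXXXX_X
XXX_XXXXXX_XX
XX_XXXXXX_XX_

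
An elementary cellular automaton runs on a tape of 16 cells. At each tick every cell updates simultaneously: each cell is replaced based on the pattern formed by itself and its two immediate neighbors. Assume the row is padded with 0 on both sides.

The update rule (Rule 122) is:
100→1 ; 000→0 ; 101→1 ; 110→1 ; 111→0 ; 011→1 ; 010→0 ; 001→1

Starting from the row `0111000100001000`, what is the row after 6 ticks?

0110110110000110

1101101010010100
1111110101101010
1000011011110101
0100111110011010
1011100011111101
0110110110000110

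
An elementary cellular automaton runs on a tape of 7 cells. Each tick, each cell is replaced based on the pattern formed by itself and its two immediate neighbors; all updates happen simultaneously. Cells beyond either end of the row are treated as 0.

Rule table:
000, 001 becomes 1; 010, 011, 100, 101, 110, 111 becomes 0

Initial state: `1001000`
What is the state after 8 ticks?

1111100

0010011
1100100
0001001
1110010
0000100
1111001
0000010
1111100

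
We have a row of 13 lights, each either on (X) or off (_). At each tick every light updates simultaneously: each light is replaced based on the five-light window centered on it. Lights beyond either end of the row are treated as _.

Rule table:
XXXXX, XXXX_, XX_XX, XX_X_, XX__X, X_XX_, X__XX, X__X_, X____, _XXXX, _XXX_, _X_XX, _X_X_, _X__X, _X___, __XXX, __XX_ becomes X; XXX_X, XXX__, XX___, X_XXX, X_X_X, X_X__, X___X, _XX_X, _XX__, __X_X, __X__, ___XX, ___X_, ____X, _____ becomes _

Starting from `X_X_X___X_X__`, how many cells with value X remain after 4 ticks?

6

_X_X_X___X_XX
__X_X_X___XX_
___X_X_X__X__
____X_X_XX_XX
count of X: 6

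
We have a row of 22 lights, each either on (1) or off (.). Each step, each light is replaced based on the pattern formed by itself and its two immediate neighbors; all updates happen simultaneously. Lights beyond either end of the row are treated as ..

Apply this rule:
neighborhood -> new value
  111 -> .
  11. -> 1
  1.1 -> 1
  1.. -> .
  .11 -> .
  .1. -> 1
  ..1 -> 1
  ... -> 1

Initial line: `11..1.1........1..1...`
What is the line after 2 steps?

111...11.......11.11.1

.1.1111.11111111.11.11
111...11.......11.11.1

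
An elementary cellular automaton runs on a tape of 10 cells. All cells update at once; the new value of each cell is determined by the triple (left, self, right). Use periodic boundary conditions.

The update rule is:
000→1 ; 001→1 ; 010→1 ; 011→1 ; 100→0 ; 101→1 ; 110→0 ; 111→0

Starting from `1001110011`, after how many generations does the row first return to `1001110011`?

10

0011000110
1110011100
1000110001
0011100111
0110001100
1100111001
0001100011
0111001110
1100011000
1001110011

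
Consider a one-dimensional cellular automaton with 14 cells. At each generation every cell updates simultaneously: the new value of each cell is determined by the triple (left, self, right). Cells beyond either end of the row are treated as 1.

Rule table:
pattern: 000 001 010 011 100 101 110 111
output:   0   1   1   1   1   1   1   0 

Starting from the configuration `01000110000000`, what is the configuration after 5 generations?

generation 1: 11101111000001
generation 2: 00111001100011
generation 3: 11101111110110
generation 4: 00111000011111
generation 5: 11101100110000

11101100110000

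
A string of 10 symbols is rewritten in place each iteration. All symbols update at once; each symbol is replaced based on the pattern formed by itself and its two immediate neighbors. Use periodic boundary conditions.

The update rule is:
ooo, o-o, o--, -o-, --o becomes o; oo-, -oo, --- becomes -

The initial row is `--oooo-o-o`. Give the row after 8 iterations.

iteration 1: oo-oo-oooo
iteration 2: o-o--o-ooo
iteration 3: -oooooo-oo
iteration 4: o-oooo-o--
iteration 5: oo-oo-oooo  (repeats iteration 1; period 4)
iteration 8: o-oooo-o--

o-oooo-o--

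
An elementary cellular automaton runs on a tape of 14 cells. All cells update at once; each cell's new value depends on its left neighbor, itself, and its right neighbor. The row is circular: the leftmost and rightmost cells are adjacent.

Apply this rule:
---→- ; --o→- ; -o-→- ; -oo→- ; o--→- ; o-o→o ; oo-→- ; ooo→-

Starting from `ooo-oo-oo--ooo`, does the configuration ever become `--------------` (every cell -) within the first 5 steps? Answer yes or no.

---o--o-------
--------------
all cells are - at step 2

yes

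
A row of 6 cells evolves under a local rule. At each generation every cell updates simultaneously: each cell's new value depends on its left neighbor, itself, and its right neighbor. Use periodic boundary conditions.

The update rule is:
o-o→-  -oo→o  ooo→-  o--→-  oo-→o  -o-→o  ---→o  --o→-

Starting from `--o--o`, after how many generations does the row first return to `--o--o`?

generation 1: --o--o

1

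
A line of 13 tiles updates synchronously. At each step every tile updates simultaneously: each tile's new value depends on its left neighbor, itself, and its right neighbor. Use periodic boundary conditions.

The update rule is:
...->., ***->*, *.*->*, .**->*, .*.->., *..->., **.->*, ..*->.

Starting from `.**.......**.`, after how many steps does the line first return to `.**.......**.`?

1

.**.......**.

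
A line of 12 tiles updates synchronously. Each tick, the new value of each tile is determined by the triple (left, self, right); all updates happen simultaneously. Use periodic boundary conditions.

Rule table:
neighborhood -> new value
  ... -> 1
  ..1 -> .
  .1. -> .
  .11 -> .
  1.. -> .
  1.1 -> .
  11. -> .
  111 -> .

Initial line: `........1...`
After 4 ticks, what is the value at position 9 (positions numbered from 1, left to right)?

1

tick 1: 1111111...11
tick 2: ........1...  (repeats tick 0; period 2)
tick 4: ........1...
position 9 holds 1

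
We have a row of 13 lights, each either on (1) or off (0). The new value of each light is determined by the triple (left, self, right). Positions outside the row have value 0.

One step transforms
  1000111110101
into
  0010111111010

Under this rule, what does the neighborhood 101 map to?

1

At position 9 the neighborhood is 101; the next row has 1 there.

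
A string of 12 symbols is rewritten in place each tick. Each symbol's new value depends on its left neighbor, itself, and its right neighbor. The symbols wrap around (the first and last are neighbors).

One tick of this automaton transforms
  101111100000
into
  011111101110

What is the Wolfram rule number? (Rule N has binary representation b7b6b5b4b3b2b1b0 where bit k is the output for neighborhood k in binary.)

233

position 3: 111 → 1  (bit 7 = 1)
position 6: 110 → 1  (bit 6 = 1)
position 1: 101 → 1  (bit 5 = 1)
position 7: 100 → 0  (bit 4 = 0)
position 2: 011 → 1  (bit 3 = 1)
position 0: 010 → 0  (bit 2 = 0)
position 11: 001 → 0  (bit 1 = 0)
position 8: 000 → 1  (bit 0 = 1)
bits b7..b0 = 11101001 = 233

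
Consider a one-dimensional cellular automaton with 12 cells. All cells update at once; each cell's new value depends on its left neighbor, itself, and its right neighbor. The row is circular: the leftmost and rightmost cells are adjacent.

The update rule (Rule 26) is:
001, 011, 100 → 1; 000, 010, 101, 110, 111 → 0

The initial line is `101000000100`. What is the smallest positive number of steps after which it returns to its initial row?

24

000100001011
101010010010
000001101100
000011001010
000110110001
101100101010
001011000000
010010100000
101100010000
001010101001
110000000110
101000001100
000100011011
101010110010
000000101100
000001001010
000010110001
100100101010
011011000000
110010100000
101100010001
001010101011
110000000010
101000000100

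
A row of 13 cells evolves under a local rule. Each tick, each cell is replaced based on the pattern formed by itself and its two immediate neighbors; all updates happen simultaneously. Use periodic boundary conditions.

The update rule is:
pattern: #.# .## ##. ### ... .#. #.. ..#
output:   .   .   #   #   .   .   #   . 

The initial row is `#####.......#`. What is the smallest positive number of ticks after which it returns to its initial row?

13

tick 1: ######.......
tick 2: .######......
tick 3: ..######.....
tick 4: ...######....
tick 5: ....######...
tick 6: .....######..
tick 7: ......######.
tick 8: .......######
tick 9: #.......#####
tick 10: ##.......####
tick 11: ###.......###
tick 12: ####.......##
tick 13: #####.......#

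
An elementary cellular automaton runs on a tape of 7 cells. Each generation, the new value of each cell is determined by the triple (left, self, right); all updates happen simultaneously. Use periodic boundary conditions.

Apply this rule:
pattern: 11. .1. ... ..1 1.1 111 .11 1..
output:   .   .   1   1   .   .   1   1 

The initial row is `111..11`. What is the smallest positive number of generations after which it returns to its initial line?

...111.
1111..1
....111
11111..
1....11
.11111.
11....1
..11111
111....
1..1111
.111...
11..111
..111..
111..11

14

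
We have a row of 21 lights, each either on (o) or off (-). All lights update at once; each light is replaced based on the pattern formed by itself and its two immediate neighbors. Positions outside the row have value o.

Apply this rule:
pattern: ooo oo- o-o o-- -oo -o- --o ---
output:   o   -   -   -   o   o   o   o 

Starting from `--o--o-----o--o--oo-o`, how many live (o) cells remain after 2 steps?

-oo-oo-ooooo-oo-oo--o
-o--o--oooo--o--o--oo
count of o: 10

10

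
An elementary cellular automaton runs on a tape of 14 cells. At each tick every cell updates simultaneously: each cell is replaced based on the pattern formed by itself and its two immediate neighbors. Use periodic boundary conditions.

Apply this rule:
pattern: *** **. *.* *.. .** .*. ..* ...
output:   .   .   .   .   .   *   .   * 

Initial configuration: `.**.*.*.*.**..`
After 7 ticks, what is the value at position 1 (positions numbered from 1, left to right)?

tick 1: ....*.*.*....*
tick 2: .**.*.*.*.**.*
tick 3: ....*.*.*....*  (repeats tick 1; period 2)
tick 7: ....*.*.*....*
position 1 holds .

.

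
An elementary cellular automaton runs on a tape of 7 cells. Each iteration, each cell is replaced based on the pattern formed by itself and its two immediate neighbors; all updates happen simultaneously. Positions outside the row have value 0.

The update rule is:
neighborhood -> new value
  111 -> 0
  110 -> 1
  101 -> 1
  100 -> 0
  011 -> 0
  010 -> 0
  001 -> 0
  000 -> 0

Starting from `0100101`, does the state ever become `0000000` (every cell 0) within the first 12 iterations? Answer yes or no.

yes

0000010
0000000
all cells are 0 at iteration 2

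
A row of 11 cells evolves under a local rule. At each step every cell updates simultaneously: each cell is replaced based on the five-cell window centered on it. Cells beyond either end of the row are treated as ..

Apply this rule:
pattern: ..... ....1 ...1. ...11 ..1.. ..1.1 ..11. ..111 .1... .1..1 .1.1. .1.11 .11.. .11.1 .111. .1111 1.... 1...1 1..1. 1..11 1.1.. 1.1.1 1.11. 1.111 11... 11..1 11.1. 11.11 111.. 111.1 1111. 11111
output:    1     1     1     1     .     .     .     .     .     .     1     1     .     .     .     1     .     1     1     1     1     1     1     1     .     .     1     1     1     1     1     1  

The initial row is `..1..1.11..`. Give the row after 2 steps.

...1.11...1

step 1: 11..1.11...
step 2: ...1.11...1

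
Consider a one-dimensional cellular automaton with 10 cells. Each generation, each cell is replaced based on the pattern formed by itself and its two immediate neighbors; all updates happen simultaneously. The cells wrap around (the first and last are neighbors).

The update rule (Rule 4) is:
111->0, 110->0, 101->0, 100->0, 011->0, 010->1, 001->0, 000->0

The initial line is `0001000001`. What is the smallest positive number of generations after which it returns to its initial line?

0001000001

1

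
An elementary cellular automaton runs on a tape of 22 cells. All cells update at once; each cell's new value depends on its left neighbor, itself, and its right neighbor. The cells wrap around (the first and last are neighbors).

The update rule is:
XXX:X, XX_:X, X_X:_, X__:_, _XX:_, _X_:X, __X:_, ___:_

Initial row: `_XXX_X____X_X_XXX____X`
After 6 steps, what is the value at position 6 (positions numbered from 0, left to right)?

__XX_X____X_X__XX____X
___X_X____X_X___X____X
___X_X____X_X___X____X  (fixed point — unchanged through step 6)
position 6 holds _

_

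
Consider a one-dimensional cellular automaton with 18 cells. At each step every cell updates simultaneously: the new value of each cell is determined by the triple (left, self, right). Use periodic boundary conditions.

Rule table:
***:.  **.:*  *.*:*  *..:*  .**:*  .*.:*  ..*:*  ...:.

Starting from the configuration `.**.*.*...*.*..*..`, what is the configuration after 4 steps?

********.********.
*......***......**
**....**.**....**.
***..*******..****

***..*******..****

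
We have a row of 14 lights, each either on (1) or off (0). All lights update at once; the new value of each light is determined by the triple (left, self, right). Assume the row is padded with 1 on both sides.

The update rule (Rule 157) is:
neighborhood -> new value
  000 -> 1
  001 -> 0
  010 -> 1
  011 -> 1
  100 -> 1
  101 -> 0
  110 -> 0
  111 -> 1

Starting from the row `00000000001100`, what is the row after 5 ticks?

11111010101010

tick 1: 11111111101010
tick 2: 11111111001010
tick 3: 11111110101010
tick 4: 11111100101010
tick 5: 11111010101010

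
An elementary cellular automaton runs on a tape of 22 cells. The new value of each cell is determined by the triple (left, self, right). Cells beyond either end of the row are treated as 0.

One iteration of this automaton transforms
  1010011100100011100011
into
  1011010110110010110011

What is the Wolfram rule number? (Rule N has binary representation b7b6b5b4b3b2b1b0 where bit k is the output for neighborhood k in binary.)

92

position 6: 111 → 0  (bit 7 = 0)
position 7: 110 → 1  (bit 6 = 1)
position 1: 101 → 0  (bit 5 = 0)
position 3: 100 → 1  (bit 4 = 1)
position 5: 011 → 1  (bit 3 = 1)
position 0: 010 → 1  (bit 2 = 1)
position 4: 001 → 0  (bit 1 = 0)
position 12: 000 → 0  (bit 0 = 0)
bits b7..b0 = 01011100 = 92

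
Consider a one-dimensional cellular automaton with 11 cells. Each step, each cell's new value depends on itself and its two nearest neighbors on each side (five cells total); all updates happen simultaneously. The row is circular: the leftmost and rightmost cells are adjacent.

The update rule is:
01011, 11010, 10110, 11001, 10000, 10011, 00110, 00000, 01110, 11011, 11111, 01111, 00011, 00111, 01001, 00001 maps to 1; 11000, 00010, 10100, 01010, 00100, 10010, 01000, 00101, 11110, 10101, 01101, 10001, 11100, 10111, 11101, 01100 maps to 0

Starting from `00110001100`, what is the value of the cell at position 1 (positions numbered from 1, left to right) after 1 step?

1

step 1: 11100011001
position 1 holds 1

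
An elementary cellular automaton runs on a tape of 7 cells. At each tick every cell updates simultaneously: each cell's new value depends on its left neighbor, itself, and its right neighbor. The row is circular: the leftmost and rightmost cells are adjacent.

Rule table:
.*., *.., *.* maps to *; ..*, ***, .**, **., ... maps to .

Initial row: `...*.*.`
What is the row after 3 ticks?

**.....

...****
*......
**.....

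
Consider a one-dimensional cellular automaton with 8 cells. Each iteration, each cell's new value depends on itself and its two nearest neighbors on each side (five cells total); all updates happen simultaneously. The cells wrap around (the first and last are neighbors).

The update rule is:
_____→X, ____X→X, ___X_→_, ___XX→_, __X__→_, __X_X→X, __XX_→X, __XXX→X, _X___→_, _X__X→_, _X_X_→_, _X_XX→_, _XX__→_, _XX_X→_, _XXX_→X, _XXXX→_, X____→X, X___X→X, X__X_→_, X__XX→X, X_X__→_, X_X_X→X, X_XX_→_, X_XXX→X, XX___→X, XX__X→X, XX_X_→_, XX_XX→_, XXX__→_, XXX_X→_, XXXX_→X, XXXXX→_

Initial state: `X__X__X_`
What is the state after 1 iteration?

______X_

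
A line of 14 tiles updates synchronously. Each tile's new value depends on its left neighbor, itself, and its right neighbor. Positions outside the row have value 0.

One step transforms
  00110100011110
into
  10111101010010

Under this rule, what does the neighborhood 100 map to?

0

At position 6 the neighborhood is 100; the next row has 0 there.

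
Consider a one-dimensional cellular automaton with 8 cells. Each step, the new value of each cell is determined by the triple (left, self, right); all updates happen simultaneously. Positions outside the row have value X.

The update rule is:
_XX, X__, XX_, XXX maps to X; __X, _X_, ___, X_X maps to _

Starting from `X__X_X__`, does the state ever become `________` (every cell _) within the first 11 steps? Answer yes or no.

XX____X_
XXX_____
XXXX____
XXXXX___
XXXXXX__
XXXXXXX_
XXXXXXX_  (fixed point — unchanged through step 11)
step 11 is XXXXXXX_, still not uniform _

no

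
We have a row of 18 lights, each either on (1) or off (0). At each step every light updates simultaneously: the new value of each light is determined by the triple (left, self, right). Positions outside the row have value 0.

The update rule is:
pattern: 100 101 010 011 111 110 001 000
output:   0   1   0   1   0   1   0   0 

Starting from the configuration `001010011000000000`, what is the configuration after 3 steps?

000000011000000000

000100011000000000
000000011000000000
000000011000000000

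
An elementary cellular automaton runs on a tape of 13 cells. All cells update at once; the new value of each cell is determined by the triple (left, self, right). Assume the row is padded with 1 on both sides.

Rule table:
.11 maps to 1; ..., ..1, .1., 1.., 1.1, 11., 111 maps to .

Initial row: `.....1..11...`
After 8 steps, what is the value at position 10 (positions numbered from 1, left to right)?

........1....
.............
.............  (fixed point — unchanged through step 8)
position 10 holds .

.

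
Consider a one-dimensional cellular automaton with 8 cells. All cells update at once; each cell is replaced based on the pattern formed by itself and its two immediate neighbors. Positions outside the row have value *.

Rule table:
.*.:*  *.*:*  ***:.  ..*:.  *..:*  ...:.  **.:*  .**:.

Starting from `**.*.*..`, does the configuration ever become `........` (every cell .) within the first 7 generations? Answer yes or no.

no

.******.
*.....**
**......
.**.....
*.**....
**.**...
.**.**..
generation 7 is .**.**.., still not uniform .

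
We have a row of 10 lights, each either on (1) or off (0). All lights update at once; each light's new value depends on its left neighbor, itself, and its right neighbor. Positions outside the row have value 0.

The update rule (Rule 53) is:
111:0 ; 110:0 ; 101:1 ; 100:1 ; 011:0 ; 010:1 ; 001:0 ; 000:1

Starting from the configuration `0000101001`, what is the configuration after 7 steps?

1110111101
0001000011
1101111000
0010000111
1011110000
1100001111
0011100000

0011100000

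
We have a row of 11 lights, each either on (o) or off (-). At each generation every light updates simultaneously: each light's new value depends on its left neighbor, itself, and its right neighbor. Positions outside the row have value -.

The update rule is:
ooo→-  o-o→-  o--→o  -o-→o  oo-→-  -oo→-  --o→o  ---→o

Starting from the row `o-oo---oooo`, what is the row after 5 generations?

o---ooo----
oooo---oooo
----ooo----
oooo---oooo  (repeats generation 2; period 2)
generation 5: ----ooo----

----ooo----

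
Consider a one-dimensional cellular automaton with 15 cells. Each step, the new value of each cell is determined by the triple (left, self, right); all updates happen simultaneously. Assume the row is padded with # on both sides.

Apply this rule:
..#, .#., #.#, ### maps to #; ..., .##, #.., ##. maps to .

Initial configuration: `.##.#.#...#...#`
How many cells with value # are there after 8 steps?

#..####..##..#.
..#.##..#...###
.###...##..#.##
#.#...#...###.#
.##..##..#.#.#.
#...#...#######
...##..#.######
..#...###.#####
count of #: 9

9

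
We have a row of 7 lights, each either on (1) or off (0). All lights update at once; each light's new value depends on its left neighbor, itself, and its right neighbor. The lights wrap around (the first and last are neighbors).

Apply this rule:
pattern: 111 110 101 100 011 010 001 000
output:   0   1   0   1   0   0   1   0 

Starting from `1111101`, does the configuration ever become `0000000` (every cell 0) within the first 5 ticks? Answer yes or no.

no

tick 1: 0000100
tick 2: 0001010
tick 3: 0010001
tick 4: 1101010
tick 5: 0100000
tick 5 is 0100000, still not uniform 0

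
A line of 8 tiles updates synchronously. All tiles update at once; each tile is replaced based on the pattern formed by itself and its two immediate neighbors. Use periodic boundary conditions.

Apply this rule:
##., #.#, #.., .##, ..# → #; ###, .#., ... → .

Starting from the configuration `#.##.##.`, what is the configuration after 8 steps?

##.....#

.#######
##.....#
.##...##
####.###
...###..
..##.##.
.#######  (repeats step 1; period 6)
step 8: ##.....#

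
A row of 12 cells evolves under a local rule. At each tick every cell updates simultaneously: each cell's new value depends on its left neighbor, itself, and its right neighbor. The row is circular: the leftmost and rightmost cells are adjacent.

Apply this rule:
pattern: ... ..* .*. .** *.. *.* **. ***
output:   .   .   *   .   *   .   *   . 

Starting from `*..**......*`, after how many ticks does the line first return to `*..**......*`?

12

**..**......
.**..**.....
..**..**....
...**..**...
....**..**..
.....**..**.
......**..**
*......**..*
**......**..
.**......**.
..**......**
*..**......*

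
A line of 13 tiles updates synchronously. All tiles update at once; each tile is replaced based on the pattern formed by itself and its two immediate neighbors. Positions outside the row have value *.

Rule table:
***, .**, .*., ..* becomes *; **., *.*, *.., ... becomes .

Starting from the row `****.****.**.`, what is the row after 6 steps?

.**..**..****

step 1: ***..***..*..
step 2: **..***..**.*
step 3: *..***..**..*
step 4: ..***..**..**
step 5: .***..**..***
step 6: .**..**..****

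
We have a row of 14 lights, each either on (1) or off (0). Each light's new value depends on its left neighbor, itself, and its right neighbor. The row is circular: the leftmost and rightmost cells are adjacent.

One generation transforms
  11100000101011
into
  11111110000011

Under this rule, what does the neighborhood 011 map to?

At position 12 the neighborhood is 011; the next row has 1 there.

1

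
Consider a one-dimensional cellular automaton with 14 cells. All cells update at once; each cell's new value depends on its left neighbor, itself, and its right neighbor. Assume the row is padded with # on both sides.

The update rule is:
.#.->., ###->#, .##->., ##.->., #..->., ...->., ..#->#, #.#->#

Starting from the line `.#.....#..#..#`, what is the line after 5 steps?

..#..#..#.#.#.

#.....#..#..#.
.....#..#..#.#
....#..#..#.#.
...#..#..#.#.#
..#..#..#.#.#.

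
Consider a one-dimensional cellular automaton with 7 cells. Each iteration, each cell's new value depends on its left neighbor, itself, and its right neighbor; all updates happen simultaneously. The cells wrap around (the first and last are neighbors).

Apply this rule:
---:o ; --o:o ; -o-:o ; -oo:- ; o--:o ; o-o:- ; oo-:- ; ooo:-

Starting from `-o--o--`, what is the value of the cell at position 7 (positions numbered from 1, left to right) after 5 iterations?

ooooooo
-------
ooooooo  (repeats iteration 1; period 2)
iteration 5: ooooooo
position 7 holds o

o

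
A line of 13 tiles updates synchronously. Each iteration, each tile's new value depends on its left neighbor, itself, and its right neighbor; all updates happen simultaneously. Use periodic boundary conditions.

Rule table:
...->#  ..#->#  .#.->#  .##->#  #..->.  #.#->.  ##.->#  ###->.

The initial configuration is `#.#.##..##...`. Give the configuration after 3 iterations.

#.#.##.#.#.#.

#.#.##.###.##
#.#.##.#.#.#.
#.#.##.#.#.#.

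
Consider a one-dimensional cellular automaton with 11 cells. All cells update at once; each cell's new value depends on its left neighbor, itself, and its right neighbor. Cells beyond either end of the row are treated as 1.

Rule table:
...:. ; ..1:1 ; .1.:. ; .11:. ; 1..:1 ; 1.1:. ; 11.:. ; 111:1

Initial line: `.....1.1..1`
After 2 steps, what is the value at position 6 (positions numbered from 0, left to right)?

.

1...1...11.
.1.1.1.1...
position 6 holds .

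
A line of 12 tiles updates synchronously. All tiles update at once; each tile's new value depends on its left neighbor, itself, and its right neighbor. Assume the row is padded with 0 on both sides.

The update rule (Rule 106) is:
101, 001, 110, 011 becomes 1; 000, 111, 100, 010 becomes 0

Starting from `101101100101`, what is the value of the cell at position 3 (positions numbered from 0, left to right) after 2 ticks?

011111101010
110000110100
position 3 holds 0

0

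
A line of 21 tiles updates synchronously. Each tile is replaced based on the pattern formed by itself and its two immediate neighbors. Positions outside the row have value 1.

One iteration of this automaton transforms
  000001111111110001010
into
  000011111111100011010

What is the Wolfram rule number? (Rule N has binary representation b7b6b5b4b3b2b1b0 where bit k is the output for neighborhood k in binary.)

position 6: 111 → 1  (bit 7 = 1)
position 13: 110 → 0  (bit 6 = 0)
position 18: 101 → 0  (bit 5 = 0)
position 0: 100 → 0  (bit 4 = 0)
position 5: 011 → 1  (bit 3 = 1)
position 17: 010 → 1  (bit 2 = 1)
position 4: 001 → 1  (bit 1 = 1)
position 1: 000 → 0  (bit 0 = 0)
bits b7..b0 = 10001110 = 142

142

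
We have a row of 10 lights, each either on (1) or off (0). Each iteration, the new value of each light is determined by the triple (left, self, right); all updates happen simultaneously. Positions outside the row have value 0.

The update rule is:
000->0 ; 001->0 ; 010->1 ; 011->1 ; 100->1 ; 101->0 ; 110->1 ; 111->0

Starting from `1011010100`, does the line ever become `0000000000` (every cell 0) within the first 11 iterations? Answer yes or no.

iteration 1: 1011010110
iteration 2: 1011010111
iteration 3: 1011010101
iteration 4: 1011010101  (fixed point — unchanged through iteration 11)
iteration 11 is 1011010101, still not uniform 0

no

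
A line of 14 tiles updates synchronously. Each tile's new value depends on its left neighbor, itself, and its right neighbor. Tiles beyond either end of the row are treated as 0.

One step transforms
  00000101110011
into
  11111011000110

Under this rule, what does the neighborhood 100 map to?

At position 10 the neighborhood is 100; the next row has 0 there.

0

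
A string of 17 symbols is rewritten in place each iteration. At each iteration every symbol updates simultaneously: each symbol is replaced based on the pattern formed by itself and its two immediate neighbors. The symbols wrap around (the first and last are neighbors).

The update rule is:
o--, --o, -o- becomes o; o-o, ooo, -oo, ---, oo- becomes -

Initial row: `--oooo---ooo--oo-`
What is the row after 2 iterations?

iteration 1: -o----o-o---oo--o
iteration 2: -oo--oo-oo-o--ooo

-oo--oo-oo-o--ooo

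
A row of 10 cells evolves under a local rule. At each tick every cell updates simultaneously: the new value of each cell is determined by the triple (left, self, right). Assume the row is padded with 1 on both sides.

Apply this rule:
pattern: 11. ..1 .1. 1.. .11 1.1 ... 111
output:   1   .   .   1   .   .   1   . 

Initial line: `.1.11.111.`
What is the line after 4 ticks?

1..11...1.

tick 1: ....1...1.
tick 2: 111..11...
tick 3: ..11..111.
tick 4: 1..11...1.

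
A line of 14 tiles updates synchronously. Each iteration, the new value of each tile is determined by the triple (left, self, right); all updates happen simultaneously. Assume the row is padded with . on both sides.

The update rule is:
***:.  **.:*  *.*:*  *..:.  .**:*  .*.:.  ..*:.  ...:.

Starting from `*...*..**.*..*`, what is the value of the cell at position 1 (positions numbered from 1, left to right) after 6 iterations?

.

.......***....
.......*.*....
........*.....
..............
..............  (fixed point — unchanged through iteration 6)
position 1 holds .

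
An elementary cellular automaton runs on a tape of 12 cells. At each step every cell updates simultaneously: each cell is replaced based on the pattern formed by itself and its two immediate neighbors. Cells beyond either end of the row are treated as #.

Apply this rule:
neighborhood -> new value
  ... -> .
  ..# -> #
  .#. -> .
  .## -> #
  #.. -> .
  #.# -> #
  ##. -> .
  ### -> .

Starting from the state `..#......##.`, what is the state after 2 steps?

.#......##.#
#......##.##

#......##.##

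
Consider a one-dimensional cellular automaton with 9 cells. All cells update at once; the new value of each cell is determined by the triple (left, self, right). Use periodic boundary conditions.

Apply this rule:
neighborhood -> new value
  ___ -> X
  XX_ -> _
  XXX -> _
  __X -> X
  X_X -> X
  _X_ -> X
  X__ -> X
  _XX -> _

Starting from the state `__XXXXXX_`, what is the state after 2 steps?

__XXXXXX_

step 1: XX______X
step 2: __XXXXXX_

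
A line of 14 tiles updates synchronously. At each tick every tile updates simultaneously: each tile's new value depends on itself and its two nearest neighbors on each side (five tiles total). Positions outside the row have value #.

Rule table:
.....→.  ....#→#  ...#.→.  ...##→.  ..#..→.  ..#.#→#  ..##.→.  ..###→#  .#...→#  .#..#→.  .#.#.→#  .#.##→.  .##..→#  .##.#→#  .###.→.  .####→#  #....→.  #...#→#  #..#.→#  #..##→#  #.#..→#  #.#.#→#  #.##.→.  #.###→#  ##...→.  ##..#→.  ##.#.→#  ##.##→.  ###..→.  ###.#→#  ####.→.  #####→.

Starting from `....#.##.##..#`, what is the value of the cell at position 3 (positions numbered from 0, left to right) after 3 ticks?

..#.#..#..#.##
.####.#..##.##
.##.###.#.#.##
position 3 holds .

.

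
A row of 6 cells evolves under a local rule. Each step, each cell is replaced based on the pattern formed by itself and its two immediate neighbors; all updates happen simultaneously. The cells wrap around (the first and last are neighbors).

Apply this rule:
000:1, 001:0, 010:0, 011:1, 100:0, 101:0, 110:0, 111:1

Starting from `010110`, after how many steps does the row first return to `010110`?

000100
110001
100101
000001
011100
011001
010000
000111
010110

9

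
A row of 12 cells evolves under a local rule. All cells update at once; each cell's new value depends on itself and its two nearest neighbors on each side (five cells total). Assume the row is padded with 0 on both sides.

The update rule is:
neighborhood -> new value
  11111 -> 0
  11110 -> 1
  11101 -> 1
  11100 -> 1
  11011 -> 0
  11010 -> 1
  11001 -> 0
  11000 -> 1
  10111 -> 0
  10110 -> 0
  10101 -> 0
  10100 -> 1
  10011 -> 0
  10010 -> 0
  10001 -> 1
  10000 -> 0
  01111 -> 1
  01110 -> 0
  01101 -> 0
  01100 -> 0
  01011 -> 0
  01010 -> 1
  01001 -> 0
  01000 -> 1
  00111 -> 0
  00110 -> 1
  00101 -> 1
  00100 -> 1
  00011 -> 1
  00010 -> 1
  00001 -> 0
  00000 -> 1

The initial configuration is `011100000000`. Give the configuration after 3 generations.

100111110010

generation 1: 100110111111
generation 2: 100100010011
generation 3: 100111110010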